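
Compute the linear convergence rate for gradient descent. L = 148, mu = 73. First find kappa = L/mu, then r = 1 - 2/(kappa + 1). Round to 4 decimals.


Step 1: Compute the condition number.
kappa = L/mu = 148/73 = 2.0274
Step 2: Compute the convergence rate.
r = 1 - 2/(kappa + 1) = 1 - 2*mu/(L + mu) = (L - mu)/(L + mu) = 75/221 = 0.3394


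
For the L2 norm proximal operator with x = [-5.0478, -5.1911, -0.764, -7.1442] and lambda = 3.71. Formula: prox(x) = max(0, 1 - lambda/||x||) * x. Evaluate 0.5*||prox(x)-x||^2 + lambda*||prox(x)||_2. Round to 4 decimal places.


Step 1: Compute ||x||.
||x|| = 10.2005
Step 2: Compute scaling factor.
scale = max(0, 1 - 3.71/10.2005) = 0.6363
Step 3: prox(x) = [-3.2119, -3.3031, -0.4861, -4.5458]
||prox(x)|| = 6.4905
Step 4: Proximal objective.
0.5*||prox-x||^2 = 6.8821
lambda*||prox|| = 24.0798
Total = 30.962


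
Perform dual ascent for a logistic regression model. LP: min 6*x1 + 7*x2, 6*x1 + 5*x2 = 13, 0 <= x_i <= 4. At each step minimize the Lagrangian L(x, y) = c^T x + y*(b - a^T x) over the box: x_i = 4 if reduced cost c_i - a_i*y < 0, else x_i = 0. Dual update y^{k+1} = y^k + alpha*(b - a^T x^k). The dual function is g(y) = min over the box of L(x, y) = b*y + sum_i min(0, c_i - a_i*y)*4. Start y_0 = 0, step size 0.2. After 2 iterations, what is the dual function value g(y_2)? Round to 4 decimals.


Dual ascent for LP: min 6*x1 + 7*x2, 6*x1 + 5*x2 = 13, 0 <= x_i <= 4
Step 1: y^k = 0.0, reduced costs: (6.0, 7.0)
  x^k = (0.0, 0.0), subgradient = b - a^T x = 13.0
  y^{k+1} = 0.0 + 0.2*13.0 = 2.6
Step 2: y^k = 2.6, reduced costs: (-9.6, -6.0)
  x^k = (4.0, 4.0), subgradient = b - a^T x = -31.0
  y^{k+1} = 2.6 + 0.2*-31.0 = -3.6
Dual objective at y_2 = -3.6: reduced costs (27.6, 25.0), box minimizer x = (0.0, 0.0)
g(y_2) = b*y + (c1 - a1*y)*x1 + (c2 - a2*y)*x2 = 13*(-3.6) + 27.6*0.0 + 25.0*0.0 = -46.8 + 0.0 + 0.0 = -46.8


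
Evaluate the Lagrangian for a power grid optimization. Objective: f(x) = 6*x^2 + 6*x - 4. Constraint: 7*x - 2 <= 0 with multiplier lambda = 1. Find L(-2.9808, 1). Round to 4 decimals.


Step 1: Evaluate f(x).
f(-2.9808) = 6*(-2.9808)^2 + 6*(-2.9808) - 4 = 31.4262
Step 2: Evaluate g(x).
g(-2.9808) = 7*-2.9808 - 2 = -22.8656
Step 3: Compute Lagrangian.
L = 31.4262 + 1*-22.8656 = 8.5606


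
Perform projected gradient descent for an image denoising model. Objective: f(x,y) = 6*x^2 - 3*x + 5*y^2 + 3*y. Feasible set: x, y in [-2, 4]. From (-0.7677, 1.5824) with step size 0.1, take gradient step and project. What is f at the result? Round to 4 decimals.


Step 1: Compute gradient at (-0.7677, 1.5824).
grad_x = 2*6*-0.7677 - 3 = -12.2124
grad_y = 2*5*1.5824 + 3 = 18.824
Step 2: Gradient step.
x_raw = -0.7677 - 0.1*-12.2124 = 0.4535
y_raw = 1.5824 - 0.1*18.824 = -0.3
Step 3: Project onto [-2, 4].
x_proj = clip(0.4535) = 0.4535
y_proj = clip(-0.3) = -0.3
Step 4: Evaluate f.
f(0.4535, -0.3) = -0.5764


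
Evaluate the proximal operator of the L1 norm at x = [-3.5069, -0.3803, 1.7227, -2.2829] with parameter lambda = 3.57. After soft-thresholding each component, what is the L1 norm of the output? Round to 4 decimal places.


Soft-thresholding with lambda = 3.57:
prox(-3.5069) = sign(-3.5069)*max(|-3.5069| - 3.57, 0) = 0.0
prox(-0.3803) = sign(-0.3803)*max(|-0.3803| - 3.57, 0) = 0.0
prox(1.7227) = sign(1.7227)*max(|1.7227| - 3.57, 0) = 0.0
prox(-2.2829) = sign(-2.2829)*max(|-2.2829| - 3.57, 0) = 0.0
prox(x) = [0.0, 0.0, 0.0, 0.0]
||prox(x)||_1 = 0.0 + 0.0 + 0.0 + 0.0 = 0.0


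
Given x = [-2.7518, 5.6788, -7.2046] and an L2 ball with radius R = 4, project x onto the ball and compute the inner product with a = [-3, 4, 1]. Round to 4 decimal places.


Step 1: Compute ||x|| (intermediates to 6 decimals).
||x|| = sqrt((-2.7518)^2 + 5.6788^2 + (-7.2046)^2) = 9.577444
Step 2: Project.
Since ||x|| > R, scale = R/||x|| = 4/9.577444 = 0.417648, proj(x) = scale * x
proj(x) = [-1.149284, 2.371739, -3.008987]
Step 3: Dot product.
a^T * proj(x) = -3*(-1.149284) + 4*2.371739 + 1*(-3.008987) = 9.9258


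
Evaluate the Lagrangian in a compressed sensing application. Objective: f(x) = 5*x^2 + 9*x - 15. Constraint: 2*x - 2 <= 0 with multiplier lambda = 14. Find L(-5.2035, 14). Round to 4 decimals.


Step 1: Evaluate f(x).
f(-5.2035) = 5*(-5.2035)^2 + 9*(-5.2035) - 15 = 73.5506
Step 2: Evaluate g(x).
g(-5.2035) = 2*-5.2035 - 2 = -12.407
Step 3: Compute Lagrangian.
L = 73.5506 + 14*-12.407 = -100.1474


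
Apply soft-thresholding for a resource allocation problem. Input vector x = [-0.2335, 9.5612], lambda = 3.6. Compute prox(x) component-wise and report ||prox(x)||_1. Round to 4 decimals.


Soft-thresholding with lambda = 3.6:
prox(-0.2335) = sign(-0.2335)*max(|-0.2335| - 3.6, 0) = 0.0
prox(9.5612) = sign(9.5612)*max(|9.5612| - 3.6, 0) = 5.9612
prox(x) = [0.0, 5.9612]
||prox(x)||_1 = 0.0 + 5.9612 = 5.9612


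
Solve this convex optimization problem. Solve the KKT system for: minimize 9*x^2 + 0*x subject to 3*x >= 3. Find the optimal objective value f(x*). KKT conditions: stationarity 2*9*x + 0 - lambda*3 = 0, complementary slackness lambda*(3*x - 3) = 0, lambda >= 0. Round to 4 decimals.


Step 1: Try lambda = 0 (constraint inactive).
x_unc = 0/(2*9) = 0.0
Check: 3*0.0 = 0.0 < 3 -- violated!
Step 2: Constraint must be active: 3*x = 3
x* = 3/3 = 1.0
lambda = (2*9*1.0 + 0)/3 = 6.0
Step 3: Compute optimal value.
f(x*) = 9*1.0^2 + 0*1.0 = 9.0


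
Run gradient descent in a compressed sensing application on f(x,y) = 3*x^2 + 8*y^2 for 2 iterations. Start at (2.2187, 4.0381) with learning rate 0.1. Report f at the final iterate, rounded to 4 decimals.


Gradient descent on f(x,y) = 3*x^2 + 8*y^2.
Starting point: (2.2187, 4.0381), alpha = 0.1
Step 1: grad_x = 2*3*2.2187 = 13.3122, grad_y = 2*8*4.0381 = 64.6096
  x_1 = 2.2187 - 0.1*13.3122 = 0.8875
  y_1 = 4.0381 - 0.1*64.6096 = -2.4229
Step 2: grad_x = 2*3*0.8875 = 5.3249, grad_y = 2*8*-2.4229 = -38.7658
  x_2 = 0.8875 - 0.1*5.3249 = 0.355
  y_2 = -2.4229 - 0.1*-38.7658 = 1.4537
f(0.355, 1.4537) = 3*0.355^2 + 8*1.4537^2 = 17.2844


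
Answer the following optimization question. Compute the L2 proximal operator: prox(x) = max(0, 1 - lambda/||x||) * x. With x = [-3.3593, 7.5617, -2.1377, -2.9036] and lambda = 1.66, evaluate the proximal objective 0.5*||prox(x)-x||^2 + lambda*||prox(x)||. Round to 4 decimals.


Step 1: Compute ||x||.
||x|| = 9.0258
Step 2: Compute scaling factor.
scale = max(0, 1 - 1.66/9.0258) = 0.8161
Step 3: prox(x) = [-2.7415, 6.171, -1.7445, -2.3696]
||prox(x)|| = 7.3658
Step 4: Proximal objective.
0.5*||prox-x||^2 = 1.3778
lambda*||prox|| = 12.2272
Total = 13.605


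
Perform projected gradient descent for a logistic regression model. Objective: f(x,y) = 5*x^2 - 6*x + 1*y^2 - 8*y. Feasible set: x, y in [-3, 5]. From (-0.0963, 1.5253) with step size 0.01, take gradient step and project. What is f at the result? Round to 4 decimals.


Step 1: Compute gradient at (-0.0963, 1.5253).
grad_x = 2*5*-0.0963 - 6 = -6.963
grad_y = 2*1*1.5253 - 8 = -4.9494
Step 2: Gradient step.
x_raw = -0.0963 - 0.01*-6.963 = -0.0267
y_raw = 1.5253 - 0.01*-4.9494 = 1.5748
Step 3: Project onto [-3, 5].
x_proj = clip(-0.0267) = -0.0267
y_proj = clip(1.5748) = 1.5748
Step 4: Evaluate f.
f(-0.0267, 1.5748) = -9.9548


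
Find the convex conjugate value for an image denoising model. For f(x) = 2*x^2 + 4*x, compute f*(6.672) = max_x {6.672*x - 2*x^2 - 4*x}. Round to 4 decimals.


f*(y) = sup_x {y*x - a*x^2 - b*x} = sup_x {(y-b)*x - a*x^2}
FOC: (y - b) - 2a*x = 0 => x* = (y - b)/(2a)
x* = (6.672 - 4)/(2*2) = 0.668
f*(6.672) = (y-b)^2/(4a) = (6.672 - 4)^2/(4*2)
= 7.1396/8 = 0.8924


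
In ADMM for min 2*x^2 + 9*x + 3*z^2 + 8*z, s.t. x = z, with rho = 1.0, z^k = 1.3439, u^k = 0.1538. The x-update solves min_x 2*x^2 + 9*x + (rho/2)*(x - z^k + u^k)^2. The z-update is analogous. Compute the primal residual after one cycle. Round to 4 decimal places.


ADMM iteration with rho = 1.0, z^k = 1.3439, u^k = 0.1538
Step 1: x-update.
Minimize 2*x^2 + 9*x + (1.0/2)*(x - 1.3439 + 0.1538)^2
FOC: (2*2 + 1.0)*x = -9 + 1.0*(1.3439 - 0.1538)
x^{k+1} = -1.562
Step 2: z-update.
Minimize 3*z^2 + 8*z + (1.0/2)*(-1.562 - z + 0.1538)^2
FOC: (2*3 + 1.0)*z = -8 + 1.0*(-1.562 + 0.1538)
z^{k+1} = -1.344
Step 3: u-update.
u^{k+1} = 0.1538 - 1.562 + 1.344 = -0.0642
Step 4: Primal residual = |-1.562 + 1.344| = 0.218


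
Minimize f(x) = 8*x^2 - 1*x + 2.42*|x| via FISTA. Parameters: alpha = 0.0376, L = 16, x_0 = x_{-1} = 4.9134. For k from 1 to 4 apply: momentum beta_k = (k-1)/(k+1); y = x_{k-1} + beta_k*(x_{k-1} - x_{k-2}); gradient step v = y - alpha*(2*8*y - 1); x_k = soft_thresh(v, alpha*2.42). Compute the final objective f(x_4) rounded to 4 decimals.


FISTA on f(x) = 8*x^2 - 1*x + 2.42*|x|
L = 16, alpha = 0.0376
Iteration 1: beta = 0.0, y = 4.9134 + 0.0*(4.9134 - 4.9134) = 4.9134
  grad(y) = 77.6144, v = y - alpha*grad = 1.9951
  prox(v) = soft_thresh(1.9951, 0.091) = 1.9041
Iteration 2: beta = 0.3333, y = 1.9041 + 0.3333*(1.9041 - 4.9134) = 0.901
  grad(y) = 13.4161, v = y - alpha*grad = 0.3966
  prox(v) = soft_thresh(0.3966, 0.091) = 0.3056
Iteration 3: beta = 0.5, y = 0.3056 + 0.5*(0.3056 - 1.9041) = -0.4937
  grad(y) = -8.8992, v = y - alpha*grad = -0.1591
  prox(v) = soft_thresh(-0.1591, 0.091) = -0.0681
Iteration 4: beta = 0.6, y = -0.0681 + 0.6*(-0.0681 - 0.3056) = -0.2923
  grad(y) = -5.6768, v = y - alpha*grad = -0.0789
  prox(v) = soft_thresh(-0.0789, 0.091) = 0.0
f(x_4) = 8*0.0^2 - 1*0.0 + 2.42*|0.0| = 0.0


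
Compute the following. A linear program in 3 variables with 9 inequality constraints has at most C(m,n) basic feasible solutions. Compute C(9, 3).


Each vertex corresponds to some choice of n active constraints out of m, so the number of vertices is at most C(m, n) = m! / (n!(m-n)!).
m = 9, n = 3
Numerator: 9 * 8 * 7
Denominator: 3! = 6
C(9, 3) = 84


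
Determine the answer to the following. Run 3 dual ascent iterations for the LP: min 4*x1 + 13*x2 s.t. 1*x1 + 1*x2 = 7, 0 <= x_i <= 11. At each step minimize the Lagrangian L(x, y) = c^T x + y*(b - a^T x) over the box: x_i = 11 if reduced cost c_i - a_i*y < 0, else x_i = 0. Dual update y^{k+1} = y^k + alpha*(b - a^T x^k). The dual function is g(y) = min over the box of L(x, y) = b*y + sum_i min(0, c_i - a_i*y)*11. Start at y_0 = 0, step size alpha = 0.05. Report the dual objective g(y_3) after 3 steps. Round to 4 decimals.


Dual ascent for LP: min 4*x1 + 13*x2, 1*x1 + 1*x2 = 7, 0 <= x_i <= 11
Step 1: y^k = 0.0, reduced costs: (4.0, 13.0)
  x^k = (0.0, 0.0), subgradient = b - a^T x = 7.0
  y^{k+1} = 0.0 + 0.05*7.0 = 0.35
Step 2: y^k = 0.35, reduced costs: (3.65, 12.65)
  x^k = (0.0, 0.0), subgradient = b - a^T x = 7.0
  y^{k+1} = 0.35 + 0.05*7.0 = 0.7
Step 3: y^k = 0.7, reduced costs: (3.3, 12.3)
  x^k = (0.0, 0.0), subgradient = b - a^T x = 7.0
  y^{k+1} = 0.7 + 0.05*7.0 = 1.05
Dual objective at y_3 = 1.05: reduced costs (2.95, 11.95), box minimizer x = (0.0, 0.0)
g(y_3) = b*y + (c1 - a1*y)*x1 + (c2 - a2*y)*x2 = 7*1.05 + 2.95*0.0 + 11.95*0.0 = 7.35 + 0.0 + 0.0 = 7.35


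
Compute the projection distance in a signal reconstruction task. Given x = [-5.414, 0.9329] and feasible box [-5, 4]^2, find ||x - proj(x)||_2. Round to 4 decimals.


Project each component onto [-5, 4].
clip(-5.414) = -5.0, clip(0.9329) = 0.9329
Projection = [-5.0, 0.9329]
Squared diffs: [0.1714, 0.0]
Distance = sqrt(0.1714) = 0.414


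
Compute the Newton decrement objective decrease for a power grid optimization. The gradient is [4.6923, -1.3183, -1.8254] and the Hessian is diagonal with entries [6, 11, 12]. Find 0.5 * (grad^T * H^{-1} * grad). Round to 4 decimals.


Step 1: H is diagonal, so H^(-1) * g = [0.7821, -0.1198, -0.1521].
Step 2: g^T H^(-1) g = sum_i g_i^2 / H_ii
  = (4.6923)^2/6 + (-1.3183)^2/11 + (-1.8254)^2/12
  = 3.6696 + 0.158 + 0.2777 = 4.1053
Step 3: Objective decrease = 0.5 * g^T H^(-1) g = 2.0526


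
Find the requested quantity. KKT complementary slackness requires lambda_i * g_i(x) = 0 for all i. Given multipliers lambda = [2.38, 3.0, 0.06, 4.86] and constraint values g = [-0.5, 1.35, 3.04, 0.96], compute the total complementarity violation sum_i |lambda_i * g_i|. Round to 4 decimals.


KKT complementary slackness check:
lambda_1 * g_1 = 2.38 * -0.5 = -1.19
lambda_2 * g_2 = 3.0 * 1.35 = 4.05
lambda_3 * g_3 = 0.06 * 3.04 = 0.1824
lambda_4 * g_4 = 4.86 * 0.96 = 4.6656
Total violation = 1.19 + 4.05 + 0.1824 + 4.6656 = 10.088


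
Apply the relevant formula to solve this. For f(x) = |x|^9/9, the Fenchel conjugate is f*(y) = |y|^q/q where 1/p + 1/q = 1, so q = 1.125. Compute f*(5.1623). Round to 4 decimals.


The conjugate exponent q satisfies 1/p + 1/q = 1.
p = 9, so q = 9/(9 - 1) = 1.125
|y|^q = 5.1623^1.125 = 6.3379
f*(5.1623) = 6.3379 / 1.125 = 5.6337


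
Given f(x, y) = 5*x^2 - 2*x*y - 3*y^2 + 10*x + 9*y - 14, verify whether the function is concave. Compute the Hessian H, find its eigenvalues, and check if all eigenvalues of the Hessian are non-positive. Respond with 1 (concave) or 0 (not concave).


The Hessian of f(x,y) = 5*x^2 - 2*x*y - 3*y^2 + 10*x + 9*y - 14 is:
H = [[10, -2], [-2, -6]]
Trace = 10 - 6 = 4
Determinant = 10*-6 - (-2)^2 = -64
Discriminant = (4)^2 - 4*-64 = 272.0
Eigenvalues: lambda_1 = -6.2462, lambda_2 = 10.2462
The function is not concave.

0


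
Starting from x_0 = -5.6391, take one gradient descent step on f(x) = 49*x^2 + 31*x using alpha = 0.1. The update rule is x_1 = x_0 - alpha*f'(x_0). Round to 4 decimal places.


We compute the gradient at x_0 and apply the update.
f'(x) = 98*x + 31
f'(-5.6391) = 98*-5.6391 + 31 = -521.6318
x_1 = -5.6391 - 0.1*-521.6318 = 46.5241


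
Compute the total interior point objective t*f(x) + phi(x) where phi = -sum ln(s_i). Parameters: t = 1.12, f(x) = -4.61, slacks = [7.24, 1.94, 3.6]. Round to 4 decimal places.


Step 1: Compute log-barrier.
ln values: [1.9796, 0.6627, 1.2809]
phi = -(1.9796 + 0.6627 + 1.2809) = -3.9232
Step 2: Compute augmented objective.
t*f(x) = 1.12*-4.61 = -5.1632
Total = -5.1632 - 3.9232 = -9.0864


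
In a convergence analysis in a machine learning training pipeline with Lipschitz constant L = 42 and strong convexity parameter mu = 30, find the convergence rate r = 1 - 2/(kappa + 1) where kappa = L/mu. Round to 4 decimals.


Step 1: Compute the condition number.
kappa = L/mu = 42/30 = 1.4
Step 2: Compute the convergence rate.
r = 1 - 2/(kappa + 1) = 1 - 2*mu/(L + mu) = (L - mu)/(L + mu) = 12/72 = 0.1667


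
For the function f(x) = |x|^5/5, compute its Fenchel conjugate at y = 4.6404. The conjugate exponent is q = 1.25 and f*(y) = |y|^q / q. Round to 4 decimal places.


The conjugate exponent q satisfies 1/p + 1/q = 1.
p = 5, so q = 5/(5 - 1) = 1.25
|y|^q = 4.6404^1.25 = 6.8107
f*(4.6404) = 6.8107 / 1.25 = 5.4486


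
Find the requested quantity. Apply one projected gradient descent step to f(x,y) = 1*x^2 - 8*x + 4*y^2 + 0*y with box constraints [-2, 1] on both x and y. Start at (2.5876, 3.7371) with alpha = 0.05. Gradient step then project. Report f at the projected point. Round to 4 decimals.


Step 1: Compute gradient at (2.5876, 3.7371).
grad_x = 2*1*2.5876 - 8 = -2.8248
grad_y = 2*4*3.7371 + 0 = 29.8968
Step 2: Gradient step.
x_raw = 2.5876 - 0.05*-2.8248 = 2.7288
y_raw = 3.7371 - 0.05*29.8968 = 2.2423
Step 3: Project onto [-2, 1].
x_proj = clip(2.7288) = 1.0
y_proj = clip(2.2423) = 1.0
Step 4: Evaluate f.
f(1.0, 1.0) = -3.0


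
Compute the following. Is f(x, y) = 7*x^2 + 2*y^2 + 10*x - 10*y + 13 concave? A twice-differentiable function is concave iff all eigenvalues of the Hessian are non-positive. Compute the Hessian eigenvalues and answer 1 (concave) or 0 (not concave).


The Hessian of f(x,y) = 7*x^2 + 2*y^2 + 10*x - 10*y + 13 is:
H = [[14, 0], [0, 4]]
Trace = 14 + 4 = 18
Determinant = 14*4 - (0)^2 = 56
Discriminant = (18)^2 - 4*56 = 100.0
Eigenvalues: lambda_1 = 4.0, lambda_2 = 14.0
The function is not concave.

0


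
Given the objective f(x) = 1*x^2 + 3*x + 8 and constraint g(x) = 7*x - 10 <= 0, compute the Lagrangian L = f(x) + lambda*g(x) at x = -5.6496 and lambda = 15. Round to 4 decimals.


Step 1: Evaluate f(x).
f(-5.6496) = 1*(-5.6496)^2 + 3*(-5.6496) + 8 = 22.9692
Step 2: Evaluate g(x).
g(-5.6496) = 7*-5.6496 - 10 = -49.5472
Step 3: Compute Lagrangian.
L = 22.9692 + 15*-49.5472 = -720.2388


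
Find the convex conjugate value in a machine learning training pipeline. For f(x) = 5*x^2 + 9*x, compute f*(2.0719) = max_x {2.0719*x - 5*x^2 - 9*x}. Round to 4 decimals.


f*(y) = sup_x {y*x - a*x^2 - b*x} = sup_x {(y-b)*x - a*x^2}
FOC: (y - b) - 2a*x = 0 => x* = (y - b)/(2a)
x* = (2.0719 - 9)/(2*5) = -0.6928
f*(2.0719) = (y-b)^2/(4a) = (2.0719 - 9)^2/(4*5)
= 47.9986/20 = 2.3999


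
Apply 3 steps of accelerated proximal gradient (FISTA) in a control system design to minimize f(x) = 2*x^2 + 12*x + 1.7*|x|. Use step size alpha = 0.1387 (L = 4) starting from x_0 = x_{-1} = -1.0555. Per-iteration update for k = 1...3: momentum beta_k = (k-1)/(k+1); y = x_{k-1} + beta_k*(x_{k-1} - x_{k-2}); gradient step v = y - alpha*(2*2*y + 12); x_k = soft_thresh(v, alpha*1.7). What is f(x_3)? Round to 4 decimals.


FISTA on f(x) = 2*x^2 + 12*x + 1.7*|x|
L = 4, alpha = 0.1387
Iteration 1: beta = 0.0, y = -1.0555 + 0.0*(-1.0555 + 1.0555) = -1.0555
  grad(y) = 7.778, v = y - alpha*grad = -2.1343
  prox(v) = soft_thresh(-2.1343, 0.2358) = -1.8985
Iteration 2: beta = 0.3333, y = -1.8985 + 0.3333*(-1.8985 + 1.0555) = -2.1795
  grad(y) = 3.2819, v = y - alpha*grad = -2.6347
  prox(v) = soft_thresh(-2.6347, 0.2358) = -2.3989
Iteration 3: beta = 0.5, y = -2.3989 + 0.5*(-2.3989 + 1.8985) = -2.6491
  grad(y) = 1.4034, v = y - alpha*grad = -2.8438
  prox(v) = soft_thresh(-2.8438, 0.2358) = -2.608
f(x_3) = 2*(-2.608)^2 + 12*(-2.608) + 1.7*|-2.608| = -13.2591


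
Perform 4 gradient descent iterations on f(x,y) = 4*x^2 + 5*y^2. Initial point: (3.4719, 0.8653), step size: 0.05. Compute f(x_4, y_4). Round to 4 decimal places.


Gradient descent on f(x,y) = 4*x^2 + 5*y^2.
Starting point: (3.4719, 0.8653), alpha = 0.05
Step 1: grad_x = 2*4*3.4719 = 27.7752, grad_y = 2*5*0.8653 = 8.653
  x_1 = 3.4719 - 0.05*27.7752 = 2.0831
  y_1 = 0.8653 - 0.05*8.653 = 0.4327
Step 2: grad_x = 2*4*2.0831 = 16.6651, grad_y = 2*5*0.4327 = 4.3265
  x_2 = 2.0831 - 0.05*16.6651 = 1.2499
  y_2 = 0.4327 - 0.05*4.3265 = 0.2163
Step 3: grad_x = 2*4*1.2499 = 9.9991, grad_y = 2*5*0.2163 = 2.1633
  x_3 = 1.2499 - 0.05*9.9991 = 0.7499
  y_3 = 0.2163 - 0.05*2.1633 = 0.1082
Step 4: grad_x = 2*4*0.7499 = 5.9994, grad_y = 2*5*0.1082 = 1.0816
  x_4 = 0.7499 - 0.05*5.9994 = 0.45
  y_4 = 0.1082 - 0.05*1.0816 = 0.0541
f(0.45, 0.0541) = 4*0.45^2 + 5*0.0541^2 = 0.8245


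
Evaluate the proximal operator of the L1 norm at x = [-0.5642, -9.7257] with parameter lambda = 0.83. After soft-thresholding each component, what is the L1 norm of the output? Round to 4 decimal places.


Soft-thresholding with lambda = 0.83:
prox(-0.5642) = sign(-0.5642)*max(|-0.5642| - 0.83, 0) = 0.0
prox(-9.7257) = sign(-9.7257)*max(|-9.7257| - 0.83, 0) = -8.8957
prox(x) = [0.0, -8.8957]
||prox(x)||_1 = 0.0 + 8.8957 = 8.8957


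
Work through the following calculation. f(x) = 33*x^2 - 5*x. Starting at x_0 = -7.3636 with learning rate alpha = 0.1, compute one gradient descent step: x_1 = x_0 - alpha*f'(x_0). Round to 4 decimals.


We compute the gradient at x_0 and apply the update.
f'(x) = 66*x - 5
f'(-7.3636) = 66*-7.3636 - 5 = -490.9976
x_1 = -7.3636 - 0.1*-490.9976 = 41.7362


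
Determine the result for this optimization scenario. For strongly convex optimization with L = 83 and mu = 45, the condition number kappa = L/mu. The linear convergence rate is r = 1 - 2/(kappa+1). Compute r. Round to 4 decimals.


Step 1: Compute the condition number.
kappa = L/mu = 83/45 = 1.8444
Step 2: Compute the convergence rate.
r = 1 - 2/(kappa + 1) = 1 - 2*mu/(L + mu) = (L - mu)/(L + mu) = 38/128 = 0.2969


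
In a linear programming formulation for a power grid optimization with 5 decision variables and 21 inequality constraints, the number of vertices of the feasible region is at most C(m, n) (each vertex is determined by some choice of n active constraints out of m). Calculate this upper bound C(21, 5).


Each vertex corresponds to some choice of n active constraints out of m, so the number of vertices is at most C(m, n) = m! / (n!(m-n)!).
m = 21, n = 5
Numerator: 21 * 20 * 19 * 18 * 17
Denominator: 5! = 120
C(21, 5) = 20349


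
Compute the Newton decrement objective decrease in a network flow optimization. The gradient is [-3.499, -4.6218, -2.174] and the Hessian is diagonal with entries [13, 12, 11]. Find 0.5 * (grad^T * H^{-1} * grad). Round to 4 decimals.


Step 1: H is diagonal, so H^(-1) * g = [-0.2692, -0.3852, -0.1976].
Step 2: g^T H^(-1) g = sum_i g_i^2 / H_ii
  = (-3.499)^2/13 + (-4.6218)^2/12 + (-2.174)^2/11
  = 0.9418 + 1.7801 + 0.4297 = 3.1515
Step 3: Objective decrease = 0.5 * g^T H^(-1) g = 1.5758


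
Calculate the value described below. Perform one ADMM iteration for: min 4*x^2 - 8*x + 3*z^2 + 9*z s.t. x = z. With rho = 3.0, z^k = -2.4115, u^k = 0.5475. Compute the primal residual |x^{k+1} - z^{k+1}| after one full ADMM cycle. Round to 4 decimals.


ADMM iteration with rho = 3.0, z^k = -2.4115, u^k = 0.5475
Step 1: x-update.
Minimize 4*x^2 - 8*x + (3.0/2)*(x + 2.4115 + 0.5475)^2
FOC: (2*4 + 3.0)*x = 8 + 3.0*(-2.4115 - 0.5475)
x^{k+1} = -0.0797
Step 2: z-update.
Minimize 3*z^2 + 9*z + (3.0/2)*(-0.0797 - z + 0.5475)^2
FOC: (2*3 + 3.0)*z = -9 + 3.0*(-0.0797 + 0.5475)
z^{k+1} = -0.8441
Step 3: u-update.
u^{k+1} = 0.5475 - 0.0797 + 0.8441 = 1.3118
Step 4: Primal residual = |-0.0797 + 0.8441| = 0.7643


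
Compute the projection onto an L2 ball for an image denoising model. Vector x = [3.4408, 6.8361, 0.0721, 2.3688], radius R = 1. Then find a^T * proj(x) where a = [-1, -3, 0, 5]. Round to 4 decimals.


Step 1: Compute ||x|| (intermediates to 6 decimals).
||x|| = sqrt(3.4408^2 + 6.8361^2 + 0.0721^2 + 2.3688^2) = 8.011728
Step 2: Project.
Since ||x|| > R, scale = R/||x|| = 1/8.011728 = 0.124817, proj(x) = scale * x
proj(x) = [0.42947, 0.853261, 0.008999, 0.295667]
Step 3: Dot product.
a^T * proj(x) = -1*0.42947 - 3*0.853261 + 0*0.008999 + 5*0.295667 = -1.5109


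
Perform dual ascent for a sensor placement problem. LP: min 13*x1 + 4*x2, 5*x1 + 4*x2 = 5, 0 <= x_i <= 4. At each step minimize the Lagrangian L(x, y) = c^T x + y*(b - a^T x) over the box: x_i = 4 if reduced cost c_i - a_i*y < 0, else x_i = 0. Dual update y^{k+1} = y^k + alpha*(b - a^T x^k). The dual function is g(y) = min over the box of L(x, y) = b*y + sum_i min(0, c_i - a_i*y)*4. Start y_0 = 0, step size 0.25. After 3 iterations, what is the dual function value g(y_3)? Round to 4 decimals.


Dual ascent for LP: min 13*x1 + 4*x2, 5*x1 + 4*x2 = 5, 0 <= x_i <= 4
Step 1: y^k = 0.0, reduced costs: (13.0, 4.0)
  x^k = (0.0, 0.0), subgradient = b - a^T x = 5.0
  y^{k+1} = 0.0 + 0.25*5.0 = 1.25
Step 2: y^k = 1.25, reduced costs: (6.75, -1.0)
  x^k = (0.0, 4.0), subgradient = b - a^T x = -11.0
  y^{k+1} = 1.25 + 0.25*-11.0 = -1.5
Step 3: y^k = -1.5, reduced costs: (20.5, 10.0)
  x^k = (0.0, 0.0), subgradient = b - a^T x = 5.0
  y^{k+1} = -1.5 + 0.25*5.0 = -0.25
Dual objective at y_3 = -0.25: reduced costs (14.25, 5.0), box minimizer x = (0.0, 0.0)
g(y_3) = b*y + (c1 - a1*y)*x1 + (c2 - a2*y)*x2 = 5*(-0.25) + 14.25*0.0 + 5.0*0.0 = -1.25 + 0.0 + 0.0 = -1.25


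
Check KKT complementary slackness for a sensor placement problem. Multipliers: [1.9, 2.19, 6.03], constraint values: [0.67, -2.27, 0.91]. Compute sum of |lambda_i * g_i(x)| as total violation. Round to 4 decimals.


KKT complementary slackness check:
lambda_1 * g_1 = 1.9 * 0.67 = 1.273
lambda_2 * g_2 = 2.19 * -2.27 = -4.9713
lambda_3 * g_3 = 6.03 * 0.91 = 5.4873
Total violation = 1.273 + 4.9713 + 5.4873 = 11.7316


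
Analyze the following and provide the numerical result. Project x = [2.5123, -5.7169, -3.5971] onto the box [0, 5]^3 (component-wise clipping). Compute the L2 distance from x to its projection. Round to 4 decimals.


Project each component onto [0, 5].
clip(2.5123) = 2.5123, clip(-5.7169) = 0.0, clip(-3.5971) = 0.0
Projection = [2.5123, 0.0, 0.0]
Squared diffs: [0.0, 32.6829, 12.9391]
Distance = sqrt(45.622) = 6.7544


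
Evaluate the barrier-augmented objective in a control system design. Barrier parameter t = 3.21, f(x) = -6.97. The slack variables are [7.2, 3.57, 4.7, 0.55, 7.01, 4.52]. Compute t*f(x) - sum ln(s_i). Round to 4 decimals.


Step 1: Compute log-barrier.
ln values: [1.9741, 1.2726, 1.5476, -0.5978, 1.9473, 1.5085]
phi = -(1.9741 + 1.2726 + 1.5476 - 0.5978 + 1.9473 + 1.5085) = -7.6522
Step 2: Compute augmented objective.
t*f(x) = 3.21*-6.97 = -22.3737
Total = -22.3737 - 7.6522 = -30.0259


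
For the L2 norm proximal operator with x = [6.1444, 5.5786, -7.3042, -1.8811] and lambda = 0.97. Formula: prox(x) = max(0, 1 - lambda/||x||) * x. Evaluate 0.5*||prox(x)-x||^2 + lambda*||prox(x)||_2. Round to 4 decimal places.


Step 1: Compute ||x||.
||x|| = 11.2145
Step 2: Compute scaling factor.
scale = max(0, 1 - 0.97/11.2145) = 0.9135
Step 3: prox(x) = [5.6129, 5.0961, -6.6724, -1.7184]
||prox(x)|| = 10.2445
Step 4: Proximal objective.
0.5*||prox-x||^2 = 0.4705
lambda*||prox|| = 9.9372
Total = 10.4076


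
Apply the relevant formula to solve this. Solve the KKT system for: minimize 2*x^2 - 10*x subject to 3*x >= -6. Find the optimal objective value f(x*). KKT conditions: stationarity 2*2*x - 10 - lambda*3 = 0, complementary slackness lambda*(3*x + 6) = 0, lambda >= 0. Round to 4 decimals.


Step 1: Try lambda = 0 (constraint inactive).
Stationarity: 2*2*x - 10 = 0
x* = 10/(2*2) = 2.5
Check constraint: 3*2.5 = 7.5 >= -6 -- satisfied.
Step 2: Compute optimal value.
f(x*) = 2*2.5^2 - 10*2.5 = -12.5


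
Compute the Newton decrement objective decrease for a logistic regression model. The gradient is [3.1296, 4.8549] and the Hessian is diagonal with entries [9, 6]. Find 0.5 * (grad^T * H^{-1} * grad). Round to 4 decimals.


Step 1: H is diagonal, so H^(-1) * g = [0.3477, 0.8092].
Step 2: g^T H^(-1) g = sum_i g_i^2 / H_ii
  = (3.1296)^2/9 + (4.8549)^2/6
  = 1.0883 + 3.9283 = 5.0166
Step 3: Objective decrease = 0.5 * g^T H^(-1) g = 2.5083


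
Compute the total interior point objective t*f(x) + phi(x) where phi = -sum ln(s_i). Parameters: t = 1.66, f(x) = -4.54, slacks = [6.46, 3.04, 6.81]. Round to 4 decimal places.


Step 1: Compute log-barrier.
ln values: [1.8656, 1.1119, 1.9184]
phi = -(1.8656 + 1.1119 + 1.9184) = -4.8959
Step 2: Compute augmented objective.
t*f(x) = 1.66*-4.54 = -7.5364
Total = -7.5364 - 4.8959 = -12.4323


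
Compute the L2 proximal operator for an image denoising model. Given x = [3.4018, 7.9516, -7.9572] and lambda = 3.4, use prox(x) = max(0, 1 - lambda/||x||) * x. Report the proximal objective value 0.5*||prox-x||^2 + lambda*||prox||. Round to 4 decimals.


Step 1: Compute ||x||.
||x|| = 11.7523
Step 2: Compute scaling factor.
scale = max(0, 1 - 3.4/11.7523) = 0.7107
Step 3: prox(x) = [2.4176, 5.6512, -5.6551]
||prox(x)|| = 8.3523
Step 4: Proximal objective.
0.5*||prox-x||^2 = 5.78
lambda*||prox|| = 28.3978
Total = 34.1779


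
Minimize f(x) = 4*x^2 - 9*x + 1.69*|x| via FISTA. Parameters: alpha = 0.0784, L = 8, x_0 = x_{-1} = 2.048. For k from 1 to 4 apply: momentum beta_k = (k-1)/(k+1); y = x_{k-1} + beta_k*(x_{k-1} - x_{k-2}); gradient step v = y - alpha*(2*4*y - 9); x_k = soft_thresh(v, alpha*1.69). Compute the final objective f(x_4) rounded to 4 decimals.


FISTA on f(x) = 4*x^2 - 9*x + 1.69*|x|
L = 8, alpha = 0.0784
Iteration 1: beta = 0.0, y = 2.048 + 0.0*(2.048 - 2.048) = 2.048
  grad(y) = 7.384, v = y - alpha*grad = 1.4691
  prox(v) = soft_thresh(1.4691, 0.1325) = 1.3366
Iteration 2: beta = 0.3333, y = 1.3366 + 0.3333*(1.3366 - 2.048) = 1.0995
  grad(y) = -0.2043, v = y - alpha*grad = 1.1155
  prox(v) = soft_thresh(1.1155, 0.1325) = 0.983
Iteration 3: beta = 0.5, y = 0.983 + 0.5*(0.983 - 1.3366) = 0.8062
  grad(y) = -2.5506, v = y - alpha*grad = 1.0061
  prox(v) = soft_thresh(1.0061, 0.1325) = 0.8736
Iteration 4: beta = 0.6, y = 0.8736 + 0.6*(0.8736 - 0.983) = 0.808
  grad(y) = -2.5356, v = y - alpha*grad = 1.0068
  prox(v) = soft_thresh(1.0068, 0.1325) = 0.8743
f(x_4) = 4*0.8743^2 - 9*0.8743 + 1.69*|0.8743| = -3.3335


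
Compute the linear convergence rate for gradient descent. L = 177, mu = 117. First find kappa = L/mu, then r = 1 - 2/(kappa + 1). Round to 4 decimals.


Step 1: Compute the condition number.
kappa = L/mu = 177/117 = 1.5128
Step 2: Compute the convergence rate.
r = 1 - 2/(kappa + 1) = 1 - 2*mu/(L + mu) = (L - mu)/(L + mu) = 60/294 = 0.2041


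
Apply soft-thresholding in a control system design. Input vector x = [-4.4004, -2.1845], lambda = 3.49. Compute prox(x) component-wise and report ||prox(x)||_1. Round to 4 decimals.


Soft-thresholding with lambda = 3.49:
prox(-4.4004) = sign(-4.4004)*max(|-4.4004| - 3.49, 0) = -0.9104
prox(-2.1845) = sign(-2.1845)*max(|-2.1845| - 3.49, 0) = 0.0
prox(x) = [-0.9104, 0.0]
||prox(x)||_1 = 0.9104 + 0.0 = 0.9104


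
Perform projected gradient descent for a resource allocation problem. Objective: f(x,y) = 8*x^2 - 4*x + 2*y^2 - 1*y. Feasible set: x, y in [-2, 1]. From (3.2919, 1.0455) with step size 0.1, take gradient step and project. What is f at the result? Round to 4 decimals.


Step 1: Compute gradient at (3.2919, 1.0455).
grad_x = 2*8*3.2919 - 4 = 48.6704
grad_y = 2*2*1.0455 - 1 = 3.182
Step 2: Gradient step.
x_raw = 3.2919 - 0.1*48.6704 = -1.5751
y_raw = 1.0455 - 0.1*3.182 = 0.7273
Step 3: Project onto [-2, 1].
x_proj = clip(-1.5751) = -1.5751
y_proj = clip(0.7273) = 0.7273
Step 4: Evaluate f.
f(-1.5751, 0.7273) = 26.4797


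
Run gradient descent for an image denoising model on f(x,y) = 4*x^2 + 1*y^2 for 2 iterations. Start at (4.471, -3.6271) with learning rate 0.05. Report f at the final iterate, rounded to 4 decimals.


Gradient descent on f(x,y) = 4*x^2 + 1*y^2.
Starting point: (4.471, -3.6271), alpha = 0.05
Step 1: grad_x = 2*4*4.471 = 35.768, grad_y = 2*1*-3.6271 = -7.2542
  x_1 = 4.471 - 0.05*35.768 = 2.6826
  y_1 = -3.6271 - 0.05*-7.2542 = -3.2644
Step 2: grad_x = 2*4*2.6826 = 21.4608, grad_y = 2*1*-3.2644 = -6.5288
  x_2 = 2.6826 - 0.05*21.4608 = 1.6096
  y_2 = -3.2644 - 0.05*-6.5288 = -2.938
f(1.6096, -2.938) = 4*1.6096^2 + 1*(-2.938)^2 = 18.9943


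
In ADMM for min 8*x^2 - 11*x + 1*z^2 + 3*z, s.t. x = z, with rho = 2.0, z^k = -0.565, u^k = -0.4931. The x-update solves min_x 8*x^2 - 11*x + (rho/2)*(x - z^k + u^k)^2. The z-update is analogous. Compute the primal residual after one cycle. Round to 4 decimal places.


ADMM iteration with rho = 2.0, z^k = -0.565, u^k = -0.4931
Step 1: x-update.
Minimize 8*x^2 - 11*x + (2.0/2)*(x + 0.565 - 0.4931)^2
FOC: (2*8 + 2.0)*x = 11 + 2.0*(-0.565 + 0.4931)
x^{k+1} = 0.6031
Step 2: z-update.
Minimize 1*z^2 + 3*z + (2.0/2)*(0.6031 - z - 0.4931)^2
FOC: (2*1 + 2.0)*z = -3 + 2.0*(0.6031 - 0.4931)
z^{k+1} = -0.695
Step 3: u-update.
u^{k+1} = -0.4931 + 0.6031 + 0.695 = 0.805
Step 4: Primal residual = |0.6031 + 0.695| = 1.2981


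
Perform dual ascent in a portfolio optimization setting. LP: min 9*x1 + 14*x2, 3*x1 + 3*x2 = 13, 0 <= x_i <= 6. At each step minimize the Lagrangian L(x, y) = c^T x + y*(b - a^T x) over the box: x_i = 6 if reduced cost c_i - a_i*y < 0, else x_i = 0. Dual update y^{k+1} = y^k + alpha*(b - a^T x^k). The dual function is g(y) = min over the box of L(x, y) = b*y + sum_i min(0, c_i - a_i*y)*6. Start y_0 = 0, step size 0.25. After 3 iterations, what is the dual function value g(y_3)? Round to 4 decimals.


Dual ascent for LP: min 9*x1 + 14*x2, 3*x1 + 3*x2 = 13, 0 <= x_i <= 6
Step 1: y^k = 0.0, reduced costs: (9.0, 14.0)
  x^k = (0.0, 0.0), subgradient = b - a^T x = 13.0
  y^{k+1} = 0.0 + 0.25*13.0 = 3.25
Step 2: y^k = 3.25, reduced costs: (-0.75, 4.25)
  x^k = (6.0, 0.0), subgradient = b - a^T x = -5.0
  y^{k+1} = 3.25 + 0.25*-5.0 = 2.0
Step 3: y^k = 2.0, reduced costs: (3.0, 8.0)
  x^k = (0.0, 0.0), subgradient = b - a^T x = 13.0
  y^{k+1} = 2.0 + 0.25*13.0 = 5.25
Dual objective at y_3 = 5.25: reduced costs (-6.75, -1.75), box minimizer x = (6.0, 6.0)
g(y_3) = b*y + (c1 - a1*y)*x1 + (c2 - a2*y)*x2 = 13*5.25 + (-6.75)*6.0 + (-1.75)*6.0 = 68.25 - 40.5 - 10.5 = 17.25


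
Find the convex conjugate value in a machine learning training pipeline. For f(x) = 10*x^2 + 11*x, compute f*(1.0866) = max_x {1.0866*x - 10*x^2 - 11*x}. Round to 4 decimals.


f*(y) = sup_x {y*x - a*x^2 - b*x} = sup_x {(y-b)*x - a*x^2}
FOC: (y - b) - 2a*x = 0 => x* = (y - b)/(2a)
x* = (1.0866 - 11)/(2*10) = -0.4957
f*(1.0866) = (y-b)^2/(4a) = (1.0866 - 11)^2/(4*10)
= 98.2755/40 = 2.4569


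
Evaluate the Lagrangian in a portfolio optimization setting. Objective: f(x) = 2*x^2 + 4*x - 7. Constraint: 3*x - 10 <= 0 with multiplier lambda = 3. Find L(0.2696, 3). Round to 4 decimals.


Step 1: Evaluate f(x).
f(0.2696) = 2*0.2696^2 + 4*0.2696 - 7 = -5.7762
Step 2: Evaluate g(x).
g(0.2696) = 3*0.2696 - 10 = -9.1912
Step 3: Compute Lagrangian.
L = -5.7762 + 3*-9.1912 = -33.3498


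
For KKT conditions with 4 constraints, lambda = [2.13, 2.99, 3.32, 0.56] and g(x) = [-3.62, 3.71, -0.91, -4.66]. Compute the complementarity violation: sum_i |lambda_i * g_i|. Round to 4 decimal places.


KKT complementary slackness check:
lambda_1 * g_1 = 2.13 * -3.62 = -7.7106
lambda_2 * g_2 = 2.99 * 3.71 = 11.0929
lambda_3 * g_3 = 3.32 * -0.91 = -3.0212
lambda_4 * g_4 = 0.56 * -4.66 = -2.6096
Total violation = 7.7106 + 11.0929 + 3.0212 + 2.6096 = 24.4343


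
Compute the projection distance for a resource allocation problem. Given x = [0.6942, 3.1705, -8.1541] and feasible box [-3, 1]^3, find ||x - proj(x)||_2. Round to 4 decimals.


Project each component onto [-3, 1].
clip(0.6942) = 0.6942, clip(3.1705) = 1.0, clip(-8.1541) = -3.0
Projection = [0.6942, 1.0, -3.0]
Squared diffs: [0.0, 4.7111, 26.5647]
Distance = sqrt(31.2758) = 5.5925


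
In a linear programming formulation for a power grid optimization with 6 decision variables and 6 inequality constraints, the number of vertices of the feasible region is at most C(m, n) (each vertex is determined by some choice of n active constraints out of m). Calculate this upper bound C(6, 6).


Each vertex corresponds to some choice of n active constraints out of m, so the number of vertices is at most C(m, n) = m! / (n!(m-n)!).
m = 6, n = 6
Numerator: 6 * 5 * 4 * 3 * 2 * 1
Denominator: 6! = 720
C(6, 6) = 1


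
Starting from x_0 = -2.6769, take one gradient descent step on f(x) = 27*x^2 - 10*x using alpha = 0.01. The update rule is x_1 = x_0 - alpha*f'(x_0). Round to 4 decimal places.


We compute the gradient at x_0 and apply the update.
f'(x) = 54*x - 10
f'(-2.6769) = 54*-2.6769 - 10 = -154.5526
x_1 = -2.6769 - 0.01*-154.5526 = -1.1314


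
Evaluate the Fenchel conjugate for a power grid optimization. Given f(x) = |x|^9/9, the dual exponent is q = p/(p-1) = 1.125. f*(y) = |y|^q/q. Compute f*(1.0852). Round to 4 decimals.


The conjugate exponent q satisfies 1/p + 1/q = 1.
p = 9, so q = 9/(9 - 1) = 1.125
|y|^q = 1.0852^1.125 = 1.0963
f*(1.0852) = 1.0963 / 1.125 = 0.9745


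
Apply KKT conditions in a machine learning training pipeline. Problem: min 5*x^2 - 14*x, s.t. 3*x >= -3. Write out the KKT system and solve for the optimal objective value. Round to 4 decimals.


Step 1: Try lambda = 0 (constraint inactive).
Stationarity: 2*5*x - 14 = 0
x* = 14/(2*5) = 1.4
Check constraint: 3*1.4 = 4.2 >= -3 -- satisfied.
Step 2: Compute optimal value.
f(x*) = 5*1.4^2 - 14*1.4 = -9.8


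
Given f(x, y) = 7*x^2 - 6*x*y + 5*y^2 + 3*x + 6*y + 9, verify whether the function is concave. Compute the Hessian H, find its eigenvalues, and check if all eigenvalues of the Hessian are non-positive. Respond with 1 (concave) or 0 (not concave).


The Hessian of f(x,y) = 7*x^2 - 6*x*y + 5*y^2 + 3*x + 6*y + 9 is:
H = [[14, -6], [-6, 10]]
Trace = 14 + 10 = 24
Determinant = 14*10 - (-6)^2 = 104
Discriminant = (24)^2 - 4*104 = 160.0
Eigenvalues: lambda_1 = 5.6754, lambda_2 = 18.3246
The function is not concave.

0


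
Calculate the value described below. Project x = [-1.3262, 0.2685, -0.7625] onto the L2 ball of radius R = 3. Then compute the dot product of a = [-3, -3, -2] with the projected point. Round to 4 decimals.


Step 1: Compute ||x|| (intermediates to 6 decimals).
||x|| = sqrt((-1.3262)^2 + 0.2685^2 + (-0.7625)^2) = 1.55316
Step 2: Project.
Since ||x|| <= R, proj = x (no scaling needed).
proj(x) = [-1.3262, 0.2685, -0.7625]
Step 3: Dot product.
a^T * proj(x) = -3*(-1.3262) - 3*0.2685 - 2*(-0.7625) = 4.6981


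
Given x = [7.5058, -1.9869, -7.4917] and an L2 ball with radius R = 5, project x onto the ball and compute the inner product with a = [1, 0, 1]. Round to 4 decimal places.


Step 1: Compute ||x|| (intermediates to 6 decimals).
||x|| = sqrt(7.5058^2 + (-1.9869)^2 + (-7.4917)^2) = 10.789364
Step 2: Project.
Since ||x|| > R, scale = R/||x|| = 5/10.789364 = 0.463419, proj(x) = scale * x
proj(x) = [3.47833, -0.920767, -3.471796]
Step 3: Dot product.
a^T * proj(x) = 1*3.47833 + 0*(-0.920767) + 1*(-3.471796) = 0.0065


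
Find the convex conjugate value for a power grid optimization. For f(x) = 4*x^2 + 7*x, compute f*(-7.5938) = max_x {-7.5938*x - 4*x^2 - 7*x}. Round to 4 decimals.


f*(y) = sup_x {y*x - a*x^2 - b*x} = sup_x {(y-b)*x - a*x^2}
FOC: (y - b) - 2a*x = 0 => x* = (y - b)/(2a)
x* = (-7.5938 - 7)/(2*4) = -1.8242
f*(-7.5938) = (y-b)^2/(4a) = (-7.5938 - 7)^2/(4*4)
= 212.979/16 = 13.3112


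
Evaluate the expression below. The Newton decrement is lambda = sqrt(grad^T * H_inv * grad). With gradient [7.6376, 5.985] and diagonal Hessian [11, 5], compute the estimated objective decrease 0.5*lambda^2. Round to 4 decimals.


Step 1: H is diagonal, so H^(-1) * g = [0.6943, 1.197].
Step 2: g^T H^(-1) g = sum_i g_i^2 / H_ii
  = (7.6376)^2/11 + (5.985)^2/5
  = 5.303 + 7.164 = 12.467
Step 3: Objective decrease = 0.5 * g^T H^(-1) g = 6.2335


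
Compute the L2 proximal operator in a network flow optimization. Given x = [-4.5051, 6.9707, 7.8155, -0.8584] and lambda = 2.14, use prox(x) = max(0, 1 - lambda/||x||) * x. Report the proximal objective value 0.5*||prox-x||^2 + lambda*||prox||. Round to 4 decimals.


Step 1: Compute ||x||.
||x|| = 11.4326
Step 2: Compute scaling factor.
scale = max(0, 1 - 2.14/11.4326) = 0.8128
Step 3: prox(x) = [-3.6618, 5.6659, 6.3526, -0.6977]
||prox(x)|| = 9.2926
Step 4: Proximal objective.
0.5*||prox-x||^2 = 2.2898
lambda*||prox|| = 19.8862
Total = 22.1761


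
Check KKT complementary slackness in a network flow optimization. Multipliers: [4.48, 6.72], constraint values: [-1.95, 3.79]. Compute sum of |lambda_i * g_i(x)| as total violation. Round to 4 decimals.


KKT complementary slackness check:
lambda_1 * g_1 = 4.48 * -1.95 = -8.736
lambda_2 * g_2 = 6.72 * 3.79 = 25.4688
Total violation = 8.736 + 25.4688 = 34.2048


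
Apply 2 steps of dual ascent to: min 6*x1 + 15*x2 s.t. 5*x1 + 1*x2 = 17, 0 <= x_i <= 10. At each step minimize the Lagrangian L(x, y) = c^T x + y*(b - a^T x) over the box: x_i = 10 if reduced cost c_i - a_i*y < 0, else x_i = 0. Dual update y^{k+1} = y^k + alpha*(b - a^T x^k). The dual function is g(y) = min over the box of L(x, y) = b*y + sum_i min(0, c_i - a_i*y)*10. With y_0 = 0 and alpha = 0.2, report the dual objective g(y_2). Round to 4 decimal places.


Dual ascent for LP: min 6*x1 + 15*x2, 5*x1 + 1*x2 = 17, 0 <= x_i <= 10
Step 1: y^k = 0.0, reduced costs: (6.0, 15.0)
  x^k = (0.0, 0.0), subgradient = b - a^T x = 17.0
  y^{k+1} = 0.0 + 0.2*17.0 = 3.4
Step 2: y^k = 3.4, reduced costs: (-11.0, 11.6)
  x^k = (10.0, 0.0), subgradient = b - a^T x = -33.0
  y^{k+1} = 3.4 + 0.2*-33.0 = -3.2
Dual objective at y_2 = -3.2: reduced costs (22.0, 18.2), box minimizer x = (0.0, 0.0)
g(y_2) = b*y + (c1 - a1*y)*x1 + (c2 - a2*y)*x2 = 17*(-3.2) + 22.0*0.0 + 18.2*0.0 = -54.4 + 0.0 + 0.0 = -54.4


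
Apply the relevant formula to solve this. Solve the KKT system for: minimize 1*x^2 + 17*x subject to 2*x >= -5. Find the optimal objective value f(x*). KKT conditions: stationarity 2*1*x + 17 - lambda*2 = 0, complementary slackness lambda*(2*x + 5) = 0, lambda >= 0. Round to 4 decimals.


Step 1: Try lambda = 0 (constraint inactive).
x_unc = -17/(2*1) = -8.5
Check: 2*-8.5 = -17.0 < -5 -- violated!
Step 2: Constraint must be active: 2*x = -5
x* = -5/2 = -2.5
lambda = (2*1*(-2.5) + 17)/2 = 6.0
Step 3: Compute optimal value.
f(x*) = 1*(-2.5)^2 + 17*(-2.5) = -36.25
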